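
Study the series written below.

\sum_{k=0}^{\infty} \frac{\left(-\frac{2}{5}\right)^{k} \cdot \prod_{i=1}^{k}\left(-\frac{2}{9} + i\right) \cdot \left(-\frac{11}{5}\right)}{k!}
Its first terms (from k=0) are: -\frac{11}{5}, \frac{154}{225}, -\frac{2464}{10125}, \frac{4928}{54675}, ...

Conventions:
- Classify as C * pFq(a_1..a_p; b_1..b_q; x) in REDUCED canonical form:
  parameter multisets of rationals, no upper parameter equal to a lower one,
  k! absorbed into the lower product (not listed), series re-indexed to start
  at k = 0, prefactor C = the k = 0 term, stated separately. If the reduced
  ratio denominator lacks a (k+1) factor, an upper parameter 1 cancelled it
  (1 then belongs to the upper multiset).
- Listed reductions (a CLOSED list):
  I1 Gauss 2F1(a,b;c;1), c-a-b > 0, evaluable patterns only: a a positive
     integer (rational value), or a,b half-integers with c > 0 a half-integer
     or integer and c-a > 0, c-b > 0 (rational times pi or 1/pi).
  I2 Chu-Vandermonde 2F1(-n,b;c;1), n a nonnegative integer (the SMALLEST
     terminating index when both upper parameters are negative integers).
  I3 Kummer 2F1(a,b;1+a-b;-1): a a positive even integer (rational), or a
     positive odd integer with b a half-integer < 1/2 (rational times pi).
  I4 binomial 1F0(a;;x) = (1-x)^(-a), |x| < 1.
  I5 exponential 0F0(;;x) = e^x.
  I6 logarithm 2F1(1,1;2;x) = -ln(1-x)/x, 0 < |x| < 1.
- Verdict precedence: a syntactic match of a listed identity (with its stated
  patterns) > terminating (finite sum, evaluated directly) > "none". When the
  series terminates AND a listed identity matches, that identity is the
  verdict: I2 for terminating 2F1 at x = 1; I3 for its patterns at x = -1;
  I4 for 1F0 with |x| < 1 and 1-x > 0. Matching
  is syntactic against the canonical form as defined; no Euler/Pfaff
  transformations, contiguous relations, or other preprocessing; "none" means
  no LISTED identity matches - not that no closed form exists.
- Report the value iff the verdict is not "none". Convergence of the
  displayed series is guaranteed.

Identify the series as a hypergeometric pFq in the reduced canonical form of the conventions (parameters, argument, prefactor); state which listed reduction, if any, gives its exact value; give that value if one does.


Prefactor -\frac{11}{5}, argument -\frac{2}{5}: 1F0 with upper {\frac{7}{9}} over lower {-}. Verdict: this is the binomial series (I4) (the 1F0 binomial series: exponent -7/9, x = -\frac{2}{5}). Exact value: \left(-\frac{11}{5}\right) \cdot \left(\frac{7}{5}\right)^{-\frac{7}{9}}.

Key observation: t_0 = -\frac{11}{5} here, and the running product (prefactor -11/5) telescopes to a rising factorial.
Consecutive-term ratio: r(k) = -\frac{2}{5} * (k+\frac{7}{9}) / [(k+1)] - rational in k. x = -\frac{2}{5}; t_0 = -\frac{11}{5}; negate the roots.


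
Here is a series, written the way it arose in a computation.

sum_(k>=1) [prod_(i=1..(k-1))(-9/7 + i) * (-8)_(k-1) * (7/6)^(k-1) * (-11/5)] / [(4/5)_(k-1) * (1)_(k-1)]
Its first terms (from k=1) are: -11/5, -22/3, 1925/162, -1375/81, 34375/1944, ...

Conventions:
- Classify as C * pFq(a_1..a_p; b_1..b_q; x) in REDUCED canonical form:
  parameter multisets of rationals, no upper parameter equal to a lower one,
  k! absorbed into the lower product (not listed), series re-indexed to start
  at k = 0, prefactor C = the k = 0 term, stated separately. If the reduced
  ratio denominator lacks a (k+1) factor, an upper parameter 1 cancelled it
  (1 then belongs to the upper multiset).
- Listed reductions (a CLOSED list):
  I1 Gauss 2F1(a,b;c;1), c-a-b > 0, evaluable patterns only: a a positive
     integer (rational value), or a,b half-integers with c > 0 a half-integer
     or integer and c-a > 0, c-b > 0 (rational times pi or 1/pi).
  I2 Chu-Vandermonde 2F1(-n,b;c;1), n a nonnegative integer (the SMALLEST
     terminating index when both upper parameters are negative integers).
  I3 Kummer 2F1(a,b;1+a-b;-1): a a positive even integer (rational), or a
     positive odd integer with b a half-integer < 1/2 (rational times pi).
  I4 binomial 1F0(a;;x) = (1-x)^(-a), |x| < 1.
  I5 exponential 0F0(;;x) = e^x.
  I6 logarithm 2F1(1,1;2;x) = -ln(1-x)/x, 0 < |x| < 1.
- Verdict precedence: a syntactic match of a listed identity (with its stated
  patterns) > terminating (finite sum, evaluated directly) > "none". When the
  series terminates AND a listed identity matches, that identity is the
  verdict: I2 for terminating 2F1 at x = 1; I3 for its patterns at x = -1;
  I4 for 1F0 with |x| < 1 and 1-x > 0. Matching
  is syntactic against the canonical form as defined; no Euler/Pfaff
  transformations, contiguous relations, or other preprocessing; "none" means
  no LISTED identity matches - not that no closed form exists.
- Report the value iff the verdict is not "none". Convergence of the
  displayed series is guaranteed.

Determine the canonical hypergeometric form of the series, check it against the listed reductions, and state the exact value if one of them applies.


x = 7/6 here; the reduced form reads 2F1, upper {-8, -2/7}, lower {4/5}, C = -11/5. Verdict: terminating. With -8 upstairs the series is a 9-term polynomial sum; evaluated term by term. Value: -1341262606189/260835966720.

Structural cue: with t_0 = -11/5, the running product (C = -11/5) telescopes to a rising factorial.
Consecutive-term ratio: r(k) = (7/6) * (k-8) (k-2/7) / [(k+4/5) (k+1)] - rational in k, leading ratio (7/6); with t_0 = -11/5, classification follows.


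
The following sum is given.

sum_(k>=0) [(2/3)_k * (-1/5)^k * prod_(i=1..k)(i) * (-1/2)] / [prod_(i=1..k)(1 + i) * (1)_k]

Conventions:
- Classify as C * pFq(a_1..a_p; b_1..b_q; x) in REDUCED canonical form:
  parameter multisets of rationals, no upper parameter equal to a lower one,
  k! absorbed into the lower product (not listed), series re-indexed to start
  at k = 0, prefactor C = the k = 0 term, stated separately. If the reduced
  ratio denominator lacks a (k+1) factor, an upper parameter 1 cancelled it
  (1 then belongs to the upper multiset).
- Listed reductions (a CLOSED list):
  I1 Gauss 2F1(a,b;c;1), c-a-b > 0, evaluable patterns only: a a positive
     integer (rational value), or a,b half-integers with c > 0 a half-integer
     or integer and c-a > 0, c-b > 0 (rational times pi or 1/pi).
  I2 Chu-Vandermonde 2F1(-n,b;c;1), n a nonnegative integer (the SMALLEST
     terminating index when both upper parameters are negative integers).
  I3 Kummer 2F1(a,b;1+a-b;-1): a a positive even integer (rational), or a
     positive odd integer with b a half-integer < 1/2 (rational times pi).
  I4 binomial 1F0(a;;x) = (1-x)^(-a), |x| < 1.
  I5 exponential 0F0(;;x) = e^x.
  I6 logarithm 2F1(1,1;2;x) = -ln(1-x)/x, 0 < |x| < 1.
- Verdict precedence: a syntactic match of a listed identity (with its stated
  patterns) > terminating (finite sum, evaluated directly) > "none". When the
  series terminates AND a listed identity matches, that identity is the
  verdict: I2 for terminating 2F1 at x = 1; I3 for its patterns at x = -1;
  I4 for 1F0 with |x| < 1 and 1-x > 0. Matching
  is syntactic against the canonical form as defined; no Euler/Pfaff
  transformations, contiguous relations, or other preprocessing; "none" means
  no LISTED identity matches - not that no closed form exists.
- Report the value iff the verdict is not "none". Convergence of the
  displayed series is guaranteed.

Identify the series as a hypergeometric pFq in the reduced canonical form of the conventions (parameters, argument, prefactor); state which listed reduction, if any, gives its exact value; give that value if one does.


Structural cue: t_0 being -1/2, (1)_k (prefactor -1/2) is k! itself.
Adjacent-term ratio: r(k) = (-1/5) * (k+2/3) (k+1) / [(k+2) (k+1)] - rational; roots negated = parameters, x = (-1/5), C = -1/2.

At argument -1/5: a 2F1 with upper {2/3, 1}, lower {2}, scaled by C = -1/2. Verdict: none here - no I1-I6 shape fits x = -1/5 with lower {2}.


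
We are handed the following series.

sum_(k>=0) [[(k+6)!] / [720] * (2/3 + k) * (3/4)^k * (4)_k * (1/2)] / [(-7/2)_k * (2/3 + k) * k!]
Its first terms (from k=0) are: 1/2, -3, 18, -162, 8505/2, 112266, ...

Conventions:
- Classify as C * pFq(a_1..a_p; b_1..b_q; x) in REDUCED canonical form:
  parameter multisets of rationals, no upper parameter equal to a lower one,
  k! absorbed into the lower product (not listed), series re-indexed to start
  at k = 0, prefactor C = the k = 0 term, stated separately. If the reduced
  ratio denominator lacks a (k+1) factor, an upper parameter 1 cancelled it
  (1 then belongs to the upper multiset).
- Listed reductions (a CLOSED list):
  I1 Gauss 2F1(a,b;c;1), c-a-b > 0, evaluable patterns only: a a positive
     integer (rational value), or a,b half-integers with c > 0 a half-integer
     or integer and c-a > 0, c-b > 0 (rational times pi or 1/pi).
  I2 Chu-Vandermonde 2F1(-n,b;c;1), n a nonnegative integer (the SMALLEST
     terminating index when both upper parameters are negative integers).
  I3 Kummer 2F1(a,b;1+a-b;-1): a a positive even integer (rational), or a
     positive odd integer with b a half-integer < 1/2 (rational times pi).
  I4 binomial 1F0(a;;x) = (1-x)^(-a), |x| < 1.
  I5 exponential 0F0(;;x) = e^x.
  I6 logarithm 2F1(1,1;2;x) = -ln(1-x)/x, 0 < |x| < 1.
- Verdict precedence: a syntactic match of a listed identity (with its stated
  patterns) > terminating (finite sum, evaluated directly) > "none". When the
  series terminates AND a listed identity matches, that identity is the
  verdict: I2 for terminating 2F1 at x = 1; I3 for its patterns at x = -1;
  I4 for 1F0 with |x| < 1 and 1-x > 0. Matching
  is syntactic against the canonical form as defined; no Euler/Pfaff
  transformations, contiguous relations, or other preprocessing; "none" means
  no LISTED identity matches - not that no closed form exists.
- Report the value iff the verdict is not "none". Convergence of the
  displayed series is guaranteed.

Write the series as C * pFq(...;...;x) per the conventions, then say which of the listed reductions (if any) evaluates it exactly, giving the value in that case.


Canonical form: C = 1/2 times 2F1 with upper {4, 7}, lower {-7/2}, x = 3/4. Verdict: none. Every listed pattern misses the 2F1 form at 3/4, upper {4, 7}.

Structural cue: from the first term 1/2: the factorial ratio (prefactor 1/2) (k+a-1)!/(a-1)! is a rising factorial (a)_k.
Adjacent-term ratio: r(k) = (3/4) * (k+4) (k+7) / [(k-7/2) (k+1)] - rational in k. x = (3/4); t_0 = 1/2; negate the roots.


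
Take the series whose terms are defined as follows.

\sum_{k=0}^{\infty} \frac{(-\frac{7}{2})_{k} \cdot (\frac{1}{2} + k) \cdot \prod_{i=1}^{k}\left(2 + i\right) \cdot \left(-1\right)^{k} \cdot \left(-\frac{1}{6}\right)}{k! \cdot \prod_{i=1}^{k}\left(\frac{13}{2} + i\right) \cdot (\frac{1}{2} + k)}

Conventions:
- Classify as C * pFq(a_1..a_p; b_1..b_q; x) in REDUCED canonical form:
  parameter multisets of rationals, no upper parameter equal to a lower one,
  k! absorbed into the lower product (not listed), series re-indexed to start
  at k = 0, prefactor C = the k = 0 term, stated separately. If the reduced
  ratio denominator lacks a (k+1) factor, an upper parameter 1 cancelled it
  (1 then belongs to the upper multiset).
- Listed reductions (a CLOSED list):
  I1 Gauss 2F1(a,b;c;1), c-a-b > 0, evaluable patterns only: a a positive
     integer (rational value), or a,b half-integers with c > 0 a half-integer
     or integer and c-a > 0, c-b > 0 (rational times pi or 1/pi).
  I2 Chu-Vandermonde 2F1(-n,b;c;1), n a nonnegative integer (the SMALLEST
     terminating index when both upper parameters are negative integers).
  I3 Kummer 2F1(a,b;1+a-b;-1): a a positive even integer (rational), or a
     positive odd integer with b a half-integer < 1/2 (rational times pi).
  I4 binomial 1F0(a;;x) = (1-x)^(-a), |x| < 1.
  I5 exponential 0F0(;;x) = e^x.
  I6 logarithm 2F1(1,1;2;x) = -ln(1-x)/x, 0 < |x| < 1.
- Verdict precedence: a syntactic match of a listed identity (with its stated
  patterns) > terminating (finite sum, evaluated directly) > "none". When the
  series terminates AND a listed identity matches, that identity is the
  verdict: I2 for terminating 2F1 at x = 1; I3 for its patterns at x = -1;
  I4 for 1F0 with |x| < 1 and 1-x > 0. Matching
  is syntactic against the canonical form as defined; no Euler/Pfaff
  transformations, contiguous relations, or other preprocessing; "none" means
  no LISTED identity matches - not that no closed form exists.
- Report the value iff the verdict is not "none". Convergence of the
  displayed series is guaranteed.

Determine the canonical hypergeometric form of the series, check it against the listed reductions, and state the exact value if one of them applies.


With C = -\frac{1}{6}: the canonical form is 2F1(-\frac{7}{2}, 3; \frac{15}{2}; -1). Verdict: Kummer's theorem (I3) fires (x = -1; c = \frac{15}{2} equals 1+a-b for upper {-\frac{7}{2}, 3}: listed pattern). Its exact value is \left(-\frac{3003}{16384}\right) \cdot \pi.

Key observation: t_0 = -\frac{1}{6} here, and the running product (prefactor -1/6) telescopes to a rising factorial.
Step ratio: r(k) = -1 * (k-\frac{7}{2}) (k+3) / [(k+\frac{15}{2}) (k+1)] - poly over poly, x = -1 from leading terms; C = -\frac{1}{6} at k = 0.


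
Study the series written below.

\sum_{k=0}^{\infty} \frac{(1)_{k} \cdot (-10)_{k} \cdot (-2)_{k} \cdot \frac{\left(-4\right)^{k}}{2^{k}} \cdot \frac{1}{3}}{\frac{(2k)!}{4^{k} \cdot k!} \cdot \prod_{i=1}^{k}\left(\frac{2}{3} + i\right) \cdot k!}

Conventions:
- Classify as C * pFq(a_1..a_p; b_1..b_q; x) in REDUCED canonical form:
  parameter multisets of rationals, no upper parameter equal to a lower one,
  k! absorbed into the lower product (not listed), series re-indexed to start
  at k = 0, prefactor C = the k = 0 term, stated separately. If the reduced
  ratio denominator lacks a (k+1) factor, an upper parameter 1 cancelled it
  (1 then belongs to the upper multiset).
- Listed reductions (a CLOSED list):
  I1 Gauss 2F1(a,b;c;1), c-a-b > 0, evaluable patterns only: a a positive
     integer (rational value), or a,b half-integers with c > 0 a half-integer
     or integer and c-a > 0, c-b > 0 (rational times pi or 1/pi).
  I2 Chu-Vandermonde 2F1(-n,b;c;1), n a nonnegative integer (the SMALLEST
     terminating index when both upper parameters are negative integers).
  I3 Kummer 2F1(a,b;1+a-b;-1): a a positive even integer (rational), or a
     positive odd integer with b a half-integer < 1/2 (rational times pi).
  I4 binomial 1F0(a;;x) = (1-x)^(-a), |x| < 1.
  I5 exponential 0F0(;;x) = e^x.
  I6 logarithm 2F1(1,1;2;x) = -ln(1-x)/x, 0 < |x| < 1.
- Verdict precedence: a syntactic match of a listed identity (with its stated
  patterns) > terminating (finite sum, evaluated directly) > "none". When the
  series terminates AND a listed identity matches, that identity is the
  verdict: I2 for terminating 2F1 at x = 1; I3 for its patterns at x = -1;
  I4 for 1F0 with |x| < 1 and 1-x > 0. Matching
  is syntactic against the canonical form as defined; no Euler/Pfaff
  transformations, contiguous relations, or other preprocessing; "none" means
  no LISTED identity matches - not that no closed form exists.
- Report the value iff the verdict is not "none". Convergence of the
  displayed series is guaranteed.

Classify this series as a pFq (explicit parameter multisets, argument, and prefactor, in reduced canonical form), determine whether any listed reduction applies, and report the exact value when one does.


Structural cue: from the first term \frac{1}{3}: the two k-th powers (prefactor 1/3) combine into one argument.
Ratio: r(k) = -2 * (k-10) (k-2) (k+1) / [(k+\frac{1}{2}) (k+\frac{5}{3}) (k+1)] - rational in k. x = -2; t_0 = \frac{1}{3}; negate the roots.

Canonical form: C = \frac{1}{3} times 3F2 with upper {-10, -2, 1}, lower {\frac{1}{2}, \frac{5}{3}}, x = -2. Verdict: terminating. (-2)_k vanishes past k = 2, leaving a 3-term sum, computed directly. Exact value: \frac{169}{3}.


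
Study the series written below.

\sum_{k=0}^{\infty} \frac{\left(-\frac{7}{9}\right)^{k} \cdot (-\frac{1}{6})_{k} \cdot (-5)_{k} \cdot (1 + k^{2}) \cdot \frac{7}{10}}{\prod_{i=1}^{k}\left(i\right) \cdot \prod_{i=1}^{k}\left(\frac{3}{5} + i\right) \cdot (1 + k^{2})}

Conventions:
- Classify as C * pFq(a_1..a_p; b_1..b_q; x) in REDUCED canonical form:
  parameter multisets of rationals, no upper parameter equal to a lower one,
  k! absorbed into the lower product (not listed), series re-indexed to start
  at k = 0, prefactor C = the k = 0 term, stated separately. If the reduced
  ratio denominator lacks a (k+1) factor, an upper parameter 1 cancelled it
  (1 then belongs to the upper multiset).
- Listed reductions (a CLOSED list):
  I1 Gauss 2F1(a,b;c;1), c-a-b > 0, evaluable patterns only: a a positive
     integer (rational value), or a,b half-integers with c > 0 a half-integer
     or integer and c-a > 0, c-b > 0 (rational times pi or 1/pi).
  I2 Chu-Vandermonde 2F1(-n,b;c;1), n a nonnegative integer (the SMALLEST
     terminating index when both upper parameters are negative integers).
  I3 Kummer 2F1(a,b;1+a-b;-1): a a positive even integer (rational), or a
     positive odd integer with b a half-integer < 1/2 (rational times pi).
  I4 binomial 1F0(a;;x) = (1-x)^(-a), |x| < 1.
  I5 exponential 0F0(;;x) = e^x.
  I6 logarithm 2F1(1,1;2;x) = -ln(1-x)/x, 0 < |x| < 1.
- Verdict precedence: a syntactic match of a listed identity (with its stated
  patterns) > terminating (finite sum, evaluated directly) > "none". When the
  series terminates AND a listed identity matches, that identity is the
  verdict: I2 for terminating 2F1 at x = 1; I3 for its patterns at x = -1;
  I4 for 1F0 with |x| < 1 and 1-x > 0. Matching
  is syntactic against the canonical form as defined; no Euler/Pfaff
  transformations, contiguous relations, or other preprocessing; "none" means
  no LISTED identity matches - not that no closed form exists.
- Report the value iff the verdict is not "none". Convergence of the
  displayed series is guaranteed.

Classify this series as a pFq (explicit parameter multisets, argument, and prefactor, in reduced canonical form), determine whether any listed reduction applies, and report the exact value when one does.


Classification (C = \frac{7}{10}): 2F1 with upper {-5, -\frac{1}{6}}, lower {\frac{8}{5}}, argument x = -\frac{7}{9}. Verdict: terminating. (-5)_k vanishes past k = 5, leaving a 6-term sum, computed directly. Hence: \frac{161492628295957}{790792370933760}.

First insight: x = -\frac{7}{9} and the lower running product (C = 7/10, x = -7/9) is a rising factorial.
Consecutive-term ratio: r(k) = -\frac{7}{9} * (k-5) (k-\frac{1}{6}) / [(k+\frac{8}{5}) (k+1)] - rational in k. x = -\frac{7}{9}; t_0 = \frac{7}{10}; negate the roots.


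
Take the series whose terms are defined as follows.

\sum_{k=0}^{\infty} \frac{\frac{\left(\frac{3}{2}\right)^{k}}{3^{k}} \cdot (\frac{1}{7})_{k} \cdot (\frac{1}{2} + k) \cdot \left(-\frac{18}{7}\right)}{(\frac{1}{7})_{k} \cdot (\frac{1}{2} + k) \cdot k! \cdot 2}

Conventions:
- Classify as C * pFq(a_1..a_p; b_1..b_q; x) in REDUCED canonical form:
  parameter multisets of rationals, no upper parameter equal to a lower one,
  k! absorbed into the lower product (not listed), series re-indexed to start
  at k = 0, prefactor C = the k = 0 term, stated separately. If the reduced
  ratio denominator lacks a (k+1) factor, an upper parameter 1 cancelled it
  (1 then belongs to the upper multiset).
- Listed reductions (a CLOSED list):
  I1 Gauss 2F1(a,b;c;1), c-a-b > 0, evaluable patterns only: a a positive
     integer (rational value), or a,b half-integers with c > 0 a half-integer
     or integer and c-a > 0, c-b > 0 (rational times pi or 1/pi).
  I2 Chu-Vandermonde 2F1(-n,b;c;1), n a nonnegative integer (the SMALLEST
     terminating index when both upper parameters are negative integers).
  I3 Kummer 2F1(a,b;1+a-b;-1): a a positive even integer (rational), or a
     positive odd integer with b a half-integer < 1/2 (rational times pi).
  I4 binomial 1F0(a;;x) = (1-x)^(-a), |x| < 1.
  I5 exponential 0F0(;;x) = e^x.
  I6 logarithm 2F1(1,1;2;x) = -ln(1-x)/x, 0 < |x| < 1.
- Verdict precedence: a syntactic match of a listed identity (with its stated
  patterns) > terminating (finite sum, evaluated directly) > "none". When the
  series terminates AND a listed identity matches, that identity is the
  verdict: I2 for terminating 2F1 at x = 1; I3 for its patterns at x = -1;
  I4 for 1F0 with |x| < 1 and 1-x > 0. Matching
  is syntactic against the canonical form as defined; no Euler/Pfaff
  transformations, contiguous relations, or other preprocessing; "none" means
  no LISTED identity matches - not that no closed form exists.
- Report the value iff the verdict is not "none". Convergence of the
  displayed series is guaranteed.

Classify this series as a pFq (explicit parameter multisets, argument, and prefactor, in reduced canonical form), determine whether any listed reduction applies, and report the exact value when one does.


With C = -\frac{9}{7}: the canonical form is 0F0(-; -; \frac{1}{2}). Verdict: exponential (I5) fires (the 0F0 exponential series at x = \frac{1}{2}). Its exact value is \left(-\frac{9}{7}\right) \cdot e^{\frac{1}{2}}.

Key step: t_0 = -\frac{9}{7} here, and striking the common factor k + 1/2 reduces the term (prefactor -9/7).
Ratio: r(k) = \frac{1}{2} * 1 / [(k+1)] - rational; roots negated = parameters, x = \frac{1}{2}, C = -\frac{9}{7}.


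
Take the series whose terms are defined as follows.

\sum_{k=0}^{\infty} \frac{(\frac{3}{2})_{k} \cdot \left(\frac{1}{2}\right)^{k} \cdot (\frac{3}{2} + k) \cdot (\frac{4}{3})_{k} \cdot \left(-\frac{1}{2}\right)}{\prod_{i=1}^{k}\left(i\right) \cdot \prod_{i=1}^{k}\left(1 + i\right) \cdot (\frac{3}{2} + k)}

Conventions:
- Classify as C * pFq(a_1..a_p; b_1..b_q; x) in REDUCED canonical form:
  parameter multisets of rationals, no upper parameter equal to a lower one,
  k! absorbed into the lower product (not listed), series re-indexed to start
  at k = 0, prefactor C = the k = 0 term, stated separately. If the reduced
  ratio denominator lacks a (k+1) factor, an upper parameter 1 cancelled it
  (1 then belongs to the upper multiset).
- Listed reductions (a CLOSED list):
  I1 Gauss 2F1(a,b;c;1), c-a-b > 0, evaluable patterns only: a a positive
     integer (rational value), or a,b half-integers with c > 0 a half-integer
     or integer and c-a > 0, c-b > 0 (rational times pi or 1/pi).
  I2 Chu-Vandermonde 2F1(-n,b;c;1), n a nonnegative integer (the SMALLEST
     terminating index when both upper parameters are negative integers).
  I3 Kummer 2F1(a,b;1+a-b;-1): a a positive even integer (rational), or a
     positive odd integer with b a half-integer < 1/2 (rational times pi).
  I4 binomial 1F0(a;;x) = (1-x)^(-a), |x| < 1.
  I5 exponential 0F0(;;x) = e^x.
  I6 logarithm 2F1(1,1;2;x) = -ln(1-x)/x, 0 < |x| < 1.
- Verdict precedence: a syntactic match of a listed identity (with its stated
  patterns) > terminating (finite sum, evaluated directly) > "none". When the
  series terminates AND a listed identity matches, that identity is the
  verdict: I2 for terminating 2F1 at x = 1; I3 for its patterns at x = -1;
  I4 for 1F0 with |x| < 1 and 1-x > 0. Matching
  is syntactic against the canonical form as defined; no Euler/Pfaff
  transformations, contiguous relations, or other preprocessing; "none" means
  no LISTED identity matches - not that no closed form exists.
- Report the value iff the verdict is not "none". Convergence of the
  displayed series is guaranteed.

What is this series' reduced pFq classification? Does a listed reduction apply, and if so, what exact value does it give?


With C = -\frac{1}{2}: the canonical form is 2F1(\frac{4}{3}, \frac{3}{2}; 2; \frac{1}{2}). Verdict: none. Every listed pattern misses the 2F1 form at \frac{1}{2}, upper {\frac{4}{3}, \frac{3}{2}}.

The tell: x = \frac{1}{2} and the factor k + 3/2 cancels (top and bottom), leaving C = -1/2.
Consecutive-term ratio: r(k) = \frac{1}{2} * (k+\frac{4}{3}) (k+\frac{3}{2}) / [(k+2) (k+1)] - rational; roots negated = parameters, x = \frac{1}{2}, C = -\frac{1}{2}.


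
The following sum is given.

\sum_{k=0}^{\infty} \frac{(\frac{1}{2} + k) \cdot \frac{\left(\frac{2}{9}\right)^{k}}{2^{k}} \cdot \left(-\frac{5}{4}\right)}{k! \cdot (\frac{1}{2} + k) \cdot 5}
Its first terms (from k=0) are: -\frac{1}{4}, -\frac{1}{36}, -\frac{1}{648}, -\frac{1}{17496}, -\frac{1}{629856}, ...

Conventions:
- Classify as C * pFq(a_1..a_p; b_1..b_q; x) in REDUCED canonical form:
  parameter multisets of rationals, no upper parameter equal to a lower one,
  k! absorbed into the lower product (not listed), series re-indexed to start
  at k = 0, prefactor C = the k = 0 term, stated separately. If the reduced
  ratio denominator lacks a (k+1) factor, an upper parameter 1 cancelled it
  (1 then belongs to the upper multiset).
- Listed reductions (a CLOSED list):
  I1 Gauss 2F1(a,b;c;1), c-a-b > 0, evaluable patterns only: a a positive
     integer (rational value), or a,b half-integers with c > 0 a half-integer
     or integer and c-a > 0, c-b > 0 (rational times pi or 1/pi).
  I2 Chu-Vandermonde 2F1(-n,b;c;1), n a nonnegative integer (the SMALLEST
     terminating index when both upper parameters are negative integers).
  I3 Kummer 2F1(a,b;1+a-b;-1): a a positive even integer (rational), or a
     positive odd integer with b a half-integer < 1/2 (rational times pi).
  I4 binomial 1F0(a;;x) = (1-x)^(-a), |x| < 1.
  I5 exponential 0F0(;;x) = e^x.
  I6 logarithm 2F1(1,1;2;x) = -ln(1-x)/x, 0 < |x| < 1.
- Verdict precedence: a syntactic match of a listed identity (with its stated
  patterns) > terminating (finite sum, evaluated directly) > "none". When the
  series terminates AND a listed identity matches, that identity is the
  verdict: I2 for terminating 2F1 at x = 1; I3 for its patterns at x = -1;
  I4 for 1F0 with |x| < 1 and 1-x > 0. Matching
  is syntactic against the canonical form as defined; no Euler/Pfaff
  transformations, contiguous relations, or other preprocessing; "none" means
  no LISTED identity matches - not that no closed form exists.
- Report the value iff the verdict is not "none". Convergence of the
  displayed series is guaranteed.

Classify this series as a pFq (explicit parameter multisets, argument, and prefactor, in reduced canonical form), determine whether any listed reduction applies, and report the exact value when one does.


x = \frac{1}{9} here; the reduced form reads 0F0, upper {-}, lower {-}, C = -\frac{1}{4}. Verdict: this is the exponential series (I5) (the 0F0 exponential series at x = \frac{1}{9}). Value: \left(-\frac{1}{4}\right) \cdot e^{\frac{1}{9}}.

The tell: with t_0 = -\frac{1}{4}, the two k-th powers (C = -1/4) combine into one argument.
Consecutive-term ratio: r(k) = \frac{1}{9} * 1 / [(k+1)] - rational; roots negated = parameters, x = \frac{1}{9}, C = -\frac{1}{4}.


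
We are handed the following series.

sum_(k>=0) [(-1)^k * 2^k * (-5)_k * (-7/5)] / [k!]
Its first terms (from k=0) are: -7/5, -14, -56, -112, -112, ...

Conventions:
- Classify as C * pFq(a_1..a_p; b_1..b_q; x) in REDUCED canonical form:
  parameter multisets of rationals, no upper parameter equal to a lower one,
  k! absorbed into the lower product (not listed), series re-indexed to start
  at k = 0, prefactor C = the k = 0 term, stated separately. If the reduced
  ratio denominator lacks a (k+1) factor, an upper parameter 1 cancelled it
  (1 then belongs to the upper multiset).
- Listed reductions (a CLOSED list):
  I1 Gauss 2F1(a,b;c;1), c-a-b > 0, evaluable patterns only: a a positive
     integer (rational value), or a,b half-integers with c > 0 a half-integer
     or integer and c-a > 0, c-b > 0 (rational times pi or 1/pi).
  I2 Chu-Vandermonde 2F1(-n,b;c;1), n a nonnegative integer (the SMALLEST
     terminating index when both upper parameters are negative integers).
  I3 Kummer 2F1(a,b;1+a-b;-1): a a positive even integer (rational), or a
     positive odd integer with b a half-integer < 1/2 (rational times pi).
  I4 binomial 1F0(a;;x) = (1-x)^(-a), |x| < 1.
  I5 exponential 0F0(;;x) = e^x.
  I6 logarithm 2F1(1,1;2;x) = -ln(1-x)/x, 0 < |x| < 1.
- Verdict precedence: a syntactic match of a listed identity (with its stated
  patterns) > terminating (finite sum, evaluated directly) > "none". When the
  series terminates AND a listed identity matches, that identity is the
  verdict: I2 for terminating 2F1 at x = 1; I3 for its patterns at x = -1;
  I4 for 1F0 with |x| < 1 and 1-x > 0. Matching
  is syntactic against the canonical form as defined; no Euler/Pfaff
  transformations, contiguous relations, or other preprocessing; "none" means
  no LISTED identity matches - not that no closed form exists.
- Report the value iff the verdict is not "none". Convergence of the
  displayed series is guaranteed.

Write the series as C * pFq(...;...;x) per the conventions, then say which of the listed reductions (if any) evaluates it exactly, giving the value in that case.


With C = -7/5: the canonical form is 1F0(-5; -; -2). Verdict: terminating - upper parameter -5 makes this a finite sum (last index 5), evaluated exactly. Sum: -1701/5.

Key step: with t_0 = -7/5, the (-1)^k factor (C = -7/5) folds into the argument's sign.
Ratio: r(k) = (-2) * (k-5) / [(k+1)] - poly over poly, x = (-2) from leading terms; C = -7/5 at k = 0.


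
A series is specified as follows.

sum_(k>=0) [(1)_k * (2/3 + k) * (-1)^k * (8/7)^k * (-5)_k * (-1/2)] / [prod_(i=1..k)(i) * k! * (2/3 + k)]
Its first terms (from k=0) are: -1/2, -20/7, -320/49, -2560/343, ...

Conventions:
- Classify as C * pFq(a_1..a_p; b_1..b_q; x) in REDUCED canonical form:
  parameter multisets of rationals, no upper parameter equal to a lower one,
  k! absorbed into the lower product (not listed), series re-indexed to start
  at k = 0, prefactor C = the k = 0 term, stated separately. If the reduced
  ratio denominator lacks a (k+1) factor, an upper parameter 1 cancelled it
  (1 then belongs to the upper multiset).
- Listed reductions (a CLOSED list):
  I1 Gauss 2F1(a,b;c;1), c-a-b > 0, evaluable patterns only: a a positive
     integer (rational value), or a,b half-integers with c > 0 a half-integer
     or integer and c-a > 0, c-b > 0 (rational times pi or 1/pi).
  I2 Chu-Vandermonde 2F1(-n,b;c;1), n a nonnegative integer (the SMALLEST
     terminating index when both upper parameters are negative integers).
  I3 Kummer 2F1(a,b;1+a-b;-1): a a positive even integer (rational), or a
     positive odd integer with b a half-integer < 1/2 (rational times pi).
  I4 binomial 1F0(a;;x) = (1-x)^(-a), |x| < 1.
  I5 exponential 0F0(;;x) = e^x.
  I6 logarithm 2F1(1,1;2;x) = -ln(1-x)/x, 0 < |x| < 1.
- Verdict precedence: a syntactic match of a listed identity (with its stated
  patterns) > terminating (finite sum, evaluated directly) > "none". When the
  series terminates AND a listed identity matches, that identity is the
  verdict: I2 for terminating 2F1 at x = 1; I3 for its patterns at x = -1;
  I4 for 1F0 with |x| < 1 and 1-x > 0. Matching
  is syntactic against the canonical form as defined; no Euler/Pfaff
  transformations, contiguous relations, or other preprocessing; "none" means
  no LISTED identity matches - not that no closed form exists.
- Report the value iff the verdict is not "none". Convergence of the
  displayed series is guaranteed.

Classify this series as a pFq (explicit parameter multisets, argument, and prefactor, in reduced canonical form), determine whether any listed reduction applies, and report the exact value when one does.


Classification (C = -1/2): 1F0 with upper {-5}, lower {-}, argument x = -8/7. Verdict: terminating. (-5)_k vanishes past k = 5, leaving a 6-term sum, computed directly. Hence: -759375/33614.

Key observation: with t_0 = -1/2, striking the common factor k + 2/3 reduces the term (C = -1/2, x = -8/7).
Consecutive-term ratio: r(k) = (-8/7) * (k-5) / [(k+1)] ; factor over Q: parameters, x = (-8/7), and C = -1/2.


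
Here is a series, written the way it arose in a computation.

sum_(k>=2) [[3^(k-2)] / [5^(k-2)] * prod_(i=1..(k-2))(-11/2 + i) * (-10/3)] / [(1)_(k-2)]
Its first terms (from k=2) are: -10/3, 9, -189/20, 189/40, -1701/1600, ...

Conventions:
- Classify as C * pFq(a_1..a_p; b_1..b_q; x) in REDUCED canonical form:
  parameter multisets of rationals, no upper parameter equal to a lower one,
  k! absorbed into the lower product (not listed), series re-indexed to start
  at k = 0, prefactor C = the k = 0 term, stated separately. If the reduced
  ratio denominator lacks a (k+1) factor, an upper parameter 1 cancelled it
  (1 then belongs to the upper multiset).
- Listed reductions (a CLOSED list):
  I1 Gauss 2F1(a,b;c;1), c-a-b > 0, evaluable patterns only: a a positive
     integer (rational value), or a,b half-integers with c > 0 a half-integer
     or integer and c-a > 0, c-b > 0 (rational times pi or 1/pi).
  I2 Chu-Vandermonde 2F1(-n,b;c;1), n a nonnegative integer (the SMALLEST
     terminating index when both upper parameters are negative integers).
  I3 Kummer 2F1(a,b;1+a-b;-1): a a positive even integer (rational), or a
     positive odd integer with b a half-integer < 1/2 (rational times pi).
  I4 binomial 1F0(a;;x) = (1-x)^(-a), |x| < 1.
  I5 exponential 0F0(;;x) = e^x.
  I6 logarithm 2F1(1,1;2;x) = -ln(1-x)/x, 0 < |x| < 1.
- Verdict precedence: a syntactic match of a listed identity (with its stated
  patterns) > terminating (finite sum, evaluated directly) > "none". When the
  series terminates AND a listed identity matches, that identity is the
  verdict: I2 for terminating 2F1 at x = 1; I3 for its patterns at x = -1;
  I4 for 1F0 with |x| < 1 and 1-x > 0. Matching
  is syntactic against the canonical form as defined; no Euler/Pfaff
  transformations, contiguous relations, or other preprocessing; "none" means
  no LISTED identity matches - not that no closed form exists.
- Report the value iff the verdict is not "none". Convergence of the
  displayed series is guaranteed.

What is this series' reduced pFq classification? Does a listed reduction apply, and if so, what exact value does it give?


At argument 3/5: a 1F0 with upper {-9/2}, lower {-}, scaled by C = -10/3. Verdict (x = 3/5): the I4 binomial reduction applies (the 1F0 binomial series: exponent 9/2, x = 3/5). Value: (-10/3) * (2/5)^(9/2).

Structural cue: with t_0 = -10/3, the two geometric factors (C = -10/3) combine into one argument.
Adjacent-term ratio: r(k) = (3/5) * (k-9/2) / [(k+1)] - rational in k, leading ratio (3/5); with t_0 = -10/3, classification follows.


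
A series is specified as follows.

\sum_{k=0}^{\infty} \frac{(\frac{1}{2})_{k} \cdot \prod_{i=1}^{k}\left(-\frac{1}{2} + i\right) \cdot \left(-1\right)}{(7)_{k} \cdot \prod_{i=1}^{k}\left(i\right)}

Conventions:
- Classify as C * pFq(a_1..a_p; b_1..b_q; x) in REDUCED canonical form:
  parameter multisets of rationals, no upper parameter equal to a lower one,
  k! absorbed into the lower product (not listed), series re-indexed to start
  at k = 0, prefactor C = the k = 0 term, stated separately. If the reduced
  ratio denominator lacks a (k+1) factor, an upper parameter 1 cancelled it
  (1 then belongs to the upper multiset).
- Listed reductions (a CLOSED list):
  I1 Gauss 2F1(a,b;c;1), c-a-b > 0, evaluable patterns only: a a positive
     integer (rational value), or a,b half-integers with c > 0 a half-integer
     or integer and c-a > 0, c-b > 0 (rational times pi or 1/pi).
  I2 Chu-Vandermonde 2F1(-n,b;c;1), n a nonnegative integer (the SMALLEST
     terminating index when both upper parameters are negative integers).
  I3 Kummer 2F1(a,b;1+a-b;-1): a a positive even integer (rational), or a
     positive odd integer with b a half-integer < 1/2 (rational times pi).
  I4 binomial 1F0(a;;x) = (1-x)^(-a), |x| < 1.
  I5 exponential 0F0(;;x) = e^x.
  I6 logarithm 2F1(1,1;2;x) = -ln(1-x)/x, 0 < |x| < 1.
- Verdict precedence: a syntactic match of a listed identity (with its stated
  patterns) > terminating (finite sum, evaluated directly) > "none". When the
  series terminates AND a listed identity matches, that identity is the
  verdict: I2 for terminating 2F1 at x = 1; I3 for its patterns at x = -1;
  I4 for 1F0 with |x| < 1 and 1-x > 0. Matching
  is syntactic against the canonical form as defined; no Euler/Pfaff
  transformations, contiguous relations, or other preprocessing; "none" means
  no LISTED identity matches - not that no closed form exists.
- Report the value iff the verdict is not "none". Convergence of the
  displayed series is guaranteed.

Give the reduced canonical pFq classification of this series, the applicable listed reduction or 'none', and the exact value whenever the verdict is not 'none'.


Reduced: x = 1, 2F1, upper = {\frac{1}{2}, \frac{1}{2}}, lower = {7}, C = -1. Verdict at x = 1: Gauss's theorem I1 (half-integer case) matches (x = 1; upper {\frac{1}{2}, \frac{1}{2}} half-integers, c = 7 in the evaluable pattern). Exact value: \left(-\frac{524288}{160083}\right) / \pi.

The tell: x = 1 and the product of the first k integers (prefactor -1) is k!.
Ratio: r(k) = 1 * (k+\frac{1}{2}) (k+\frac{1}{2}) / [(k+7) (k+1)] - rational; roots negated = parameters, x = 1, C = -1.


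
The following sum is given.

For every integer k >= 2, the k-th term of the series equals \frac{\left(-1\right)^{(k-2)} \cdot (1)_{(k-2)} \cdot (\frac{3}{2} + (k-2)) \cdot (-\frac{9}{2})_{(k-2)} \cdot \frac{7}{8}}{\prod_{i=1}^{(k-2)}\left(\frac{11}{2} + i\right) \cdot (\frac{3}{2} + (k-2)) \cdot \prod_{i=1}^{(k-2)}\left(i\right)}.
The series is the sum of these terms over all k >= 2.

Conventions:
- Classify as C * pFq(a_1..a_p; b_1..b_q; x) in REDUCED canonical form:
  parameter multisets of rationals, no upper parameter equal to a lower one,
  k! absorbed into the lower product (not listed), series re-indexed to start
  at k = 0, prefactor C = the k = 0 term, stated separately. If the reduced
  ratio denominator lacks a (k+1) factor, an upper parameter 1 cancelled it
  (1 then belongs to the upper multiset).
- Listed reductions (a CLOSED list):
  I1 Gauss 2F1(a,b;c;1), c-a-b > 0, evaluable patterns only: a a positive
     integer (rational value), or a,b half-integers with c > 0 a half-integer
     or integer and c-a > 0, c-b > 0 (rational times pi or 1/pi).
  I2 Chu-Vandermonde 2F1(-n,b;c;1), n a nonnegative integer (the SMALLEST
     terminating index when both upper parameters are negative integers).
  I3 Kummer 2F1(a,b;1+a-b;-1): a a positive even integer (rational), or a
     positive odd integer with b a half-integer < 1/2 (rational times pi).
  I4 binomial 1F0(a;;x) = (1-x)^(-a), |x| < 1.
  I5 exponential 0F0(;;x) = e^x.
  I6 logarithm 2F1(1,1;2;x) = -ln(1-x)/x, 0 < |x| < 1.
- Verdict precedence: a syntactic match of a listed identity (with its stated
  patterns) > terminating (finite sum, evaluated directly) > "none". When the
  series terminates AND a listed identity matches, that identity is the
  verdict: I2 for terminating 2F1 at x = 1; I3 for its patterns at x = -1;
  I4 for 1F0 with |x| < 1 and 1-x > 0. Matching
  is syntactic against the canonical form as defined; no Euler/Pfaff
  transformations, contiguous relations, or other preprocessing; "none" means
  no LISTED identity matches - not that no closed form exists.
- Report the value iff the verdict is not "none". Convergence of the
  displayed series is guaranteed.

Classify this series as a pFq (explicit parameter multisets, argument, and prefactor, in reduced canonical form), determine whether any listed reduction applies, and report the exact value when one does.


Canonical form: C = \frac{7}{8} times 2F1 with upper {-\frac{9}{2}, 1}, lower {\frac{13}{2}}, x = -1. Verdict at x = -1: Kummer's theorem (I3) matches (x = -1; c = \frac{13}{2} equals 1+a-b for upper {-\frac{9}{2}, 1}: listed pattern). Sum: \frac{4851}{8192} \cdot \pi.

First insight: t_0 = \frac{7}{8} here, and the product of the first k integers (prefactor 7/8) is k!.
Adjacent-term ratio: r(k) = -1 * (k-\frac{9}{2}) (k+1) / [(k+\frac{13}{2}) (k+1)] - poly over poly, x = -1 from leading terms; C = \frac{7}{8} at k = 0.


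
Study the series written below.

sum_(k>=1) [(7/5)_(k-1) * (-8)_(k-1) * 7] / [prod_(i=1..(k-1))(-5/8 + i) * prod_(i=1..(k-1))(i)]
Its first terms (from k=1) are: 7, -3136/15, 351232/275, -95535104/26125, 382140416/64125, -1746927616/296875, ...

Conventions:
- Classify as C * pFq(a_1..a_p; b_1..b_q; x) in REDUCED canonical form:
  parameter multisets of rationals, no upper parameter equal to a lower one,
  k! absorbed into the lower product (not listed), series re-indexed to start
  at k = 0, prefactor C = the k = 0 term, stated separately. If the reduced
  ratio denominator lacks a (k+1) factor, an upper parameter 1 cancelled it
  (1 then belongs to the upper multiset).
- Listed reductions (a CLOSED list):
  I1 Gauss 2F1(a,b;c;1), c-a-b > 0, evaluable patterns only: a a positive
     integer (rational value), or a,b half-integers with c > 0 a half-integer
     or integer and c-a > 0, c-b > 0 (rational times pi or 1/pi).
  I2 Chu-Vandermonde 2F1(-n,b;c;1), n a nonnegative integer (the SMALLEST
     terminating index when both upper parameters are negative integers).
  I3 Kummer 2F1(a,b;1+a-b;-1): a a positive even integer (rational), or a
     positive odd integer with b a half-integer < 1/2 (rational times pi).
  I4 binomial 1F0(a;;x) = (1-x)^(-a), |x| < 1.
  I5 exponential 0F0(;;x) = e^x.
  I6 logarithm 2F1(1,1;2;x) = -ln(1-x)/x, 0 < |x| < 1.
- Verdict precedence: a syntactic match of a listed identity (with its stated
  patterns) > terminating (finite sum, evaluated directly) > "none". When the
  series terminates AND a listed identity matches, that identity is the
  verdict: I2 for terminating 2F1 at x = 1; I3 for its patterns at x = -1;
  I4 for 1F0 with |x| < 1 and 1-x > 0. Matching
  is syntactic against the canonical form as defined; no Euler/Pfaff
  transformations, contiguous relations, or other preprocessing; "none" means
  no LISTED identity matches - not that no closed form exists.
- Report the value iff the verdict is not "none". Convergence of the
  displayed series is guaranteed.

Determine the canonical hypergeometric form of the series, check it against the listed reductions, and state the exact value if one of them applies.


At argument 1: a 2F1 with upper {-8, 7/5}, lower {3/8}, scaled by C = 7. Verdict: Chu-Vandermonde (I2) matches (terminating 2F1 at x = 1 with n = 8, b = 7/5, c = 3/8). Hence: 742983531017/27961505859375.

Structural cue: t_0 being 7, the lower running product (C = 7, x = 1) is a rising factorial.
Adjacent-term ratio: r(k) = 1 * (k-8) (k+7/5) / [(k+3/8) (k+1)] - rational in k, leading ratio 1; with t_0 = 7, classification follows.
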